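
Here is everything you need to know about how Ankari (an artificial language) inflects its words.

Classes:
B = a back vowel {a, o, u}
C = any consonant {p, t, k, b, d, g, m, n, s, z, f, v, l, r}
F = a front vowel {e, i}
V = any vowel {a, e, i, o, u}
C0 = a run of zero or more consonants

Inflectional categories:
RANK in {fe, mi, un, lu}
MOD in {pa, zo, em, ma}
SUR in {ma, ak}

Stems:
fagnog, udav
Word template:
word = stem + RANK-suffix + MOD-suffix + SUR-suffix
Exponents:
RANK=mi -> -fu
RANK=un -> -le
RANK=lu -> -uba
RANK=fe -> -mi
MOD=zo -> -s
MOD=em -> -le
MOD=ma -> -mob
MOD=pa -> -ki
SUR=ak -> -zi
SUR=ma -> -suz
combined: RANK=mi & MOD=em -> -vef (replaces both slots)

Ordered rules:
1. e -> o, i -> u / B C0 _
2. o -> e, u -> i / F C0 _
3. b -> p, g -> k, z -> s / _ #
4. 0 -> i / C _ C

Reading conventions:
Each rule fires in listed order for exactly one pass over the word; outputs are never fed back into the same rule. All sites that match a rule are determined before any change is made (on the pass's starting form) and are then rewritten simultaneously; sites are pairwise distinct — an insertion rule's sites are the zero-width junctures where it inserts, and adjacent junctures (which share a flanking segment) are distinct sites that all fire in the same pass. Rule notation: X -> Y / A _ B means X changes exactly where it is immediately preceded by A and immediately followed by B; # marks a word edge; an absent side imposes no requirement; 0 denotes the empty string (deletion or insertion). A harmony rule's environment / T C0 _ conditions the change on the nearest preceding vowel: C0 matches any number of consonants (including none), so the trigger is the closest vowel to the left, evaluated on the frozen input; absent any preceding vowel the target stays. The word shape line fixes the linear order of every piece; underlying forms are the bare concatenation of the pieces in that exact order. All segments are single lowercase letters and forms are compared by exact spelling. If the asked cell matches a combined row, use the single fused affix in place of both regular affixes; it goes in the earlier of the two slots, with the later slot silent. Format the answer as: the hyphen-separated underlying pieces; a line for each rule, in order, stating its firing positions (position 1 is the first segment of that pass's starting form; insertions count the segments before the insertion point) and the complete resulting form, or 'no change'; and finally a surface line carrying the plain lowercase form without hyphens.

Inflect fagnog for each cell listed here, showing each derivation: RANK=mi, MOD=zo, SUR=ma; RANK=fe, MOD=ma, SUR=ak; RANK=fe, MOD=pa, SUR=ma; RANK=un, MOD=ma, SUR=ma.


cell RANK=mi, MOD=zo, SUR=ma:
underlying: fagnog-fu-s-suz
1. e -> o, i -> u / B C0 _: no change
2. o -> e, u -> i / F C0 _: no change
3. b -> p, g -> k, z -> s / _ #: fires at position(s) 12: fagnogfussus
4. 0 -> i / C _ C: inserts after position(s) 3, 6, 9: faginogifusisus
surface: faginogifusisus

cell RANK=fe, MOD=ma, SUR=ak:
underlying: fagnog-mi-mob-zi
1. e -> o, i -> u / B C0 _: fires at position(s) 8, 13: fagnogmumobzu
2. o -> e, u -> i / F C0 _: no change
3. b -> p, g -> k, z -> s / _ #: no change
4. 0 -> i / C _ C: inserts after position(s) 3, 6, 11: faginogimumobizu
surface: faginogimumobizu

cell RANK=fe, MOD=pa, SUR=ma:
underlying: fagnog-mi-ki-suz
1. e -> o, i -> u / B C0 _: fires at position(s) 8: fagnogmukisuz
2. o -> e, u -> i / F C0 _: fires at position(s) 12: fagnogmukisiz
3. b -> p, g -> k, z -> s / _ #: fires at position(s) 13: fagnogmukisis
4. 0 -> i / C _ C: inserts after position(s) 3, 6: faginogimukisis
surface: faginogimukisis

cell RANK=un, MOD=ma, SUR=ma:
underlying: fagnog-le-mob-suz
1. e -> o, i -> u / B C0 _: fires at position(s) 8: fagnoglomobsuz
2. o -> e, u -> i / F C0 _: no change
3. b -> p, g -> k, z -> s / _ #: fires at position(s) 14: fagnoglomobsus
4. 0 -> i / C _ C: inserts after position(s) 3, 6, 11: faginogilomobisus
surface: faginogilomobisus


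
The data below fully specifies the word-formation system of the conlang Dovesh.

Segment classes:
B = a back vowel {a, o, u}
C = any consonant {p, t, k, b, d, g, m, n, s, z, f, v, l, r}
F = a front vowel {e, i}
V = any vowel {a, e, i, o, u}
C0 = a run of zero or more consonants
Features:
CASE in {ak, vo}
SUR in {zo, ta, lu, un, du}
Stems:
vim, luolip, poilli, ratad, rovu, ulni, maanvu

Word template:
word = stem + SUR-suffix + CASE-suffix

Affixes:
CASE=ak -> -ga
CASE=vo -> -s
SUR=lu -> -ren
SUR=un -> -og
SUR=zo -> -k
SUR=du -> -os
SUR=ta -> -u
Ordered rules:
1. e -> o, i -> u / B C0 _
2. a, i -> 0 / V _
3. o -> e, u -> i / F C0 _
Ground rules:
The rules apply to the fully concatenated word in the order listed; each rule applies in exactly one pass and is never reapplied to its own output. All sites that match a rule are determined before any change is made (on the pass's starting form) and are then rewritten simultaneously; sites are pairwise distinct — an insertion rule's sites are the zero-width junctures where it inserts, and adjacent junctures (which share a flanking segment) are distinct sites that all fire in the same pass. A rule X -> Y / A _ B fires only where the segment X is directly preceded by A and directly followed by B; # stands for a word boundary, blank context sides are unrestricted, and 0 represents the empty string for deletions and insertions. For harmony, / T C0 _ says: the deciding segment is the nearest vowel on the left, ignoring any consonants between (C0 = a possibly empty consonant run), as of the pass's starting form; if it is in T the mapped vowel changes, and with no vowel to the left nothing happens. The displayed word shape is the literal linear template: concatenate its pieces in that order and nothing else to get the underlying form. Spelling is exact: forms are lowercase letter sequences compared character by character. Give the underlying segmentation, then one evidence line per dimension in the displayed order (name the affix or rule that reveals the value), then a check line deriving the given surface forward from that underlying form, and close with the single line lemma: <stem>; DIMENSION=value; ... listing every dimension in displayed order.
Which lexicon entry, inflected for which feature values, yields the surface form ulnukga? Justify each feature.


underlying: ulni-k-ga
CASE=ak - signalled by the affix -ga
SUR=zo - signalled by the affix -k
check: ulnikga -> ulnukga -> ulnukga -> ulnukga
lemma: ulni; CASE=ak; SUR=zo


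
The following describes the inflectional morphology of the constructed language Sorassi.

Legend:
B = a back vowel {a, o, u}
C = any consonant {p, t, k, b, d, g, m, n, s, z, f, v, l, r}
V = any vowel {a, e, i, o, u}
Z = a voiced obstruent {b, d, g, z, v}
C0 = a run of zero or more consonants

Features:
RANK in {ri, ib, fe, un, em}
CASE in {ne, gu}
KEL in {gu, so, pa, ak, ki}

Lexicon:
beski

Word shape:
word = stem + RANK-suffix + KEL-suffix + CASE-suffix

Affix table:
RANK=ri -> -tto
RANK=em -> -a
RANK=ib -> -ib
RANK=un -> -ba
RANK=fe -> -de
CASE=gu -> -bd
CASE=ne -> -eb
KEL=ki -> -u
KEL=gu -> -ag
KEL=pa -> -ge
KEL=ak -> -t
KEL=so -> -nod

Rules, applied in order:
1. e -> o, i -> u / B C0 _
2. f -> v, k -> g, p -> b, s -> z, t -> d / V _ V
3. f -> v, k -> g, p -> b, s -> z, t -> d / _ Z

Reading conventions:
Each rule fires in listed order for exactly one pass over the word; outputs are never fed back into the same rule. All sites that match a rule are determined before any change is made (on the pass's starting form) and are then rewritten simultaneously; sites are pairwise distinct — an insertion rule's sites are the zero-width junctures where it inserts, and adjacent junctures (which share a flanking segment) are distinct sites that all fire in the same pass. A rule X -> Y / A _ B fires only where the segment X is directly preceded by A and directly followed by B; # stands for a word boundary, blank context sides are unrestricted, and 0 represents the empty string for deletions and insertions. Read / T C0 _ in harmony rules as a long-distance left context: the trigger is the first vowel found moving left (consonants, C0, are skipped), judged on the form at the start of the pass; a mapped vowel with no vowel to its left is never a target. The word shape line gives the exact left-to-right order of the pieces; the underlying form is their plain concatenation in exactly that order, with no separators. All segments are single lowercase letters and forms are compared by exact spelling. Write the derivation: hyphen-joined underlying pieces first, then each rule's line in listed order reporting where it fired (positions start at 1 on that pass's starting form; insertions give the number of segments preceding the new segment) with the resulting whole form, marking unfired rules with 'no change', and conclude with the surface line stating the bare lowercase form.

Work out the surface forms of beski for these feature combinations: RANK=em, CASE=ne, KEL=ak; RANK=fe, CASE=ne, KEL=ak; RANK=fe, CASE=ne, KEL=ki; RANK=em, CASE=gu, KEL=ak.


cell RANK=em, CASE=ne, KEL=ak:
underlying: beski-a-t-eb
1. e -> o, i -> u / B C0 _: fires at position(s) 8: beskiatob
2. f -> v, k -> g, p -> b, s -> z, t -> d / V _ V: fires at position(s) 7: beskiadob
3. f -> v, k -> g, p -> b, s -> z, t -> d / _ Z: no change
surface: beskiadob

cell RANK=fe, CASE=ne, KEL=ak:
underlying: beski-de-t-eb
1. e -> o, i -> u / B C0 _: no change
2. f -> v, k -> g, p -> b, s -> z, t -> d / V _ V: fires at position(s) 8: beskidedeb
3. f -> v, k -> g, p -> b, s -> z, t -> d / _ Z: no change
surface: beskidedeb

cell RANK=fe, CASE=ne, KEL=ki:
underlying: beski-de-u-eb
1. e -> o, i -> u / B C0 _: fires at position(s) 9: beskideuob
2. f -> v, k -> g, p -> b, s -> z, t -> d / V _ V: no change
3. f -> v, k -> g, p -> b, s -> z, t -> d / _ Z: no change
surface: beskideuob

cell RANK=em, CASE=gu, KEL=ak:
underlying: beski-a-t-bd
1. e -> o, i -> u / B C0 _: no change
2. f -> v, k -> g, p -> b, s -> z, t -> d / V _ V: no change
3. f -> v, k -> g, p -> b, s -> z, t -> d / _ Z: fires at position(s) 7: beskiadbd
surface: beskiadbd


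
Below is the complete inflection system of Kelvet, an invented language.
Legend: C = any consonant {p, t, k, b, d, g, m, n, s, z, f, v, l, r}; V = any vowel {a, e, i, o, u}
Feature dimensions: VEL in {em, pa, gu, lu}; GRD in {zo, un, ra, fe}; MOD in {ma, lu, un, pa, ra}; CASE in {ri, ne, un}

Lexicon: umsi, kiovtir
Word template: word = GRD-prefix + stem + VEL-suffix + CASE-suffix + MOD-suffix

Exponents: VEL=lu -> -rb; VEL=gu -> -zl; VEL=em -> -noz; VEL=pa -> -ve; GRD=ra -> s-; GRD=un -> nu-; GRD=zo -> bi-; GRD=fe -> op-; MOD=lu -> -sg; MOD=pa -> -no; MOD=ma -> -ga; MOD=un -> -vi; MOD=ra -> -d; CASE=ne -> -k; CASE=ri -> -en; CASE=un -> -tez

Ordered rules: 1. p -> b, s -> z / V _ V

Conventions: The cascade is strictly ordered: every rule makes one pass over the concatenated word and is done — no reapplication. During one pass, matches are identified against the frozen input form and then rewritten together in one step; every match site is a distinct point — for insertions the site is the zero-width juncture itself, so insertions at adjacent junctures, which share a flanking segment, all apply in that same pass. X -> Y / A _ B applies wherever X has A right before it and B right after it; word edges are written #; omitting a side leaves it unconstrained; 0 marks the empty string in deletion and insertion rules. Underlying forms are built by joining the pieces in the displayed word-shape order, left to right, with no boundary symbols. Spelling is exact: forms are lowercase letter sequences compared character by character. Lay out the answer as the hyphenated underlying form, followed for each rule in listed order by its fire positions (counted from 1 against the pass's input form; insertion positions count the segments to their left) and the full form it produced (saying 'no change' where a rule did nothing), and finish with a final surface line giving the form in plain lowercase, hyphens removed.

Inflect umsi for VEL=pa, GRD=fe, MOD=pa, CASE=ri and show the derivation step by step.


underlying: op-umsi-ve-en-no
1. p -> b, s -> z / V _ V: fires at position(s) 2: obumsiveenno
surface: obumsiveenno


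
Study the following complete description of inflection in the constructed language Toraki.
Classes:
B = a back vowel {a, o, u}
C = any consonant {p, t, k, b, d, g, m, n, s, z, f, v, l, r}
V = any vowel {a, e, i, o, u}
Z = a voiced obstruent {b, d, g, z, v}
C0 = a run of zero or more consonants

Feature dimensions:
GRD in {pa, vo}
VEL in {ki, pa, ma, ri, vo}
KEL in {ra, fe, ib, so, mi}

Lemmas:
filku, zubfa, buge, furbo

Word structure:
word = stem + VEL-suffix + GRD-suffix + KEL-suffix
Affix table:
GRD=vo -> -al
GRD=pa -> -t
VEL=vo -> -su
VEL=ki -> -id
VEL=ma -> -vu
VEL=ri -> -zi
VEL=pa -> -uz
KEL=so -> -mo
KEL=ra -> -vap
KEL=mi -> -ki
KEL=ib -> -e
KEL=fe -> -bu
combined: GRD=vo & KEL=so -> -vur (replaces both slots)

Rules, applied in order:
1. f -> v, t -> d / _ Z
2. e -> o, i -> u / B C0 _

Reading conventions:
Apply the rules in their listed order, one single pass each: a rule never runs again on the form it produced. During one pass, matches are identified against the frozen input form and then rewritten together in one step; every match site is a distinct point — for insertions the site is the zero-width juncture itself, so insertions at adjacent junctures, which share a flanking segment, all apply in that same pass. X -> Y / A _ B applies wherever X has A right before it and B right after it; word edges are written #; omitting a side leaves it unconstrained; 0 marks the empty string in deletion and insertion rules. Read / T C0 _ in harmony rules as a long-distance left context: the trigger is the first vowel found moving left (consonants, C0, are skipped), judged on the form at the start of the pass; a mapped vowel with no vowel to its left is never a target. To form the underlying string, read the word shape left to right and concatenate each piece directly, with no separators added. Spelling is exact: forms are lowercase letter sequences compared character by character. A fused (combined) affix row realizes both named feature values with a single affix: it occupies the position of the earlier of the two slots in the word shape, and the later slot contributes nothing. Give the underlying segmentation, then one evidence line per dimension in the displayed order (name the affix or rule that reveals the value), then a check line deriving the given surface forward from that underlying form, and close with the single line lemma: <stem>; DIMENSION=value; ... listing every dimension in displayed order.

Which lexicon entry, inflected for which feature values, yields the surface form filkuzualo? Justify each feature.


underlying: filku-zi-al-e
GRD=vo - signalled by the affix -al
VEL=ri - signalled by the affix -zi
KEL=ib - signalled by the affix -e
check: filkuziale -> filkuziale -> filkuzualo
lemma: filku; GRD=vo; VEL=ri; KEL=ib


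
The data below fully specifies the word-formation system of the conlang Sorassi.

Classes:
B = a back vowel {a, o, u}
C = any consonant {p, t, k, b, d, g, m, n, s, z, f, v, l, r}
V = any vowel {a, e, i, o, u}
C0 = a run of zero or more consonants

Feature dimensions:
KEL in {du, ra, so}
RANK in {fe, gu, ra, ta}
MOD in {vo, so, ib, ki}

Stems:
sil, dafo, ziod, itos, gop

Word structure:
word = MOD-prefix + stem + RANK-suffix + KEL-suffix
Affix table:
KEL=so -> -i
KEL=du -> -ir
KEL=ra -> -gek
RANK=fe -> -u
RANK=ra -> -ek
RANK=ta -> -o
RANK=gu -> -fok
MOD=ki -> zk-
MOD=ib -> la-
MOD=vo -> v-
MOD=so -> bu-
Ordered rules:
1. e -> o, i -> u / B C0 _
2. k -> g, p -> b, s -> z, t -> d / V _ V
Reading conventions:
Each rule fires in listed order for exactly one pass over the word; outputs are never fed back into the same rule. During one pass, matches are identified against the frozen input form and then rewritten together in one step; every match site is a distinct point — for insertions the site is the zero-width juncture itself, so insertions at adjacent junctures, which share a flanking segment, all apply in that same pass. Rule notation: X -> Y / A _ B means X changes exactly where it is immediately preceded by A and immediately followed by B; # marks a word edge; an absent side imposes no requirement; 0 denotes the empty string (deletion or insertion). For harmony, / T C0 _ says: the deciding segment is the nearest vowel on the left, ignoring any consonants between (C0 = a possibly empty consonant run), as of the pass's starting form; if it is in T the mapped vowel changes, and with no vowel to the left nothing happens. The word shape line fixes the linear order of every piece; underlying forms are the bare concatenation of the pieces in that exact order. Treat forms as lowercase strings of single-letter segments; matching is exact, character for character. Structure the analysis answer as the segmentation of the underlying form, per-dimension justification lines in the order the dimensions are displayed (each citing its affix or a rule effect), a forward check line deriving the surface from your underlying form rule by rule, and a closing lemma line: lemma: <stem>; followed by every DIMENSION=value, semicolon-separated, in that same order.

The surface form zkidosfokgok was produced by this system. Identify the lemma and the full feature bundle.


underlying: zk-itos-fok-gek
KEL=ra - signalled by the affix -gek
RANK=gu - signalled by the affix -fok
MOD=ki - signalled by the affix zk-
check: zkitosfokgek -> zkitosfokgok -> zkidosfokgok
lemma: itos; KEL=ra; RANK=gu; MOD=ki


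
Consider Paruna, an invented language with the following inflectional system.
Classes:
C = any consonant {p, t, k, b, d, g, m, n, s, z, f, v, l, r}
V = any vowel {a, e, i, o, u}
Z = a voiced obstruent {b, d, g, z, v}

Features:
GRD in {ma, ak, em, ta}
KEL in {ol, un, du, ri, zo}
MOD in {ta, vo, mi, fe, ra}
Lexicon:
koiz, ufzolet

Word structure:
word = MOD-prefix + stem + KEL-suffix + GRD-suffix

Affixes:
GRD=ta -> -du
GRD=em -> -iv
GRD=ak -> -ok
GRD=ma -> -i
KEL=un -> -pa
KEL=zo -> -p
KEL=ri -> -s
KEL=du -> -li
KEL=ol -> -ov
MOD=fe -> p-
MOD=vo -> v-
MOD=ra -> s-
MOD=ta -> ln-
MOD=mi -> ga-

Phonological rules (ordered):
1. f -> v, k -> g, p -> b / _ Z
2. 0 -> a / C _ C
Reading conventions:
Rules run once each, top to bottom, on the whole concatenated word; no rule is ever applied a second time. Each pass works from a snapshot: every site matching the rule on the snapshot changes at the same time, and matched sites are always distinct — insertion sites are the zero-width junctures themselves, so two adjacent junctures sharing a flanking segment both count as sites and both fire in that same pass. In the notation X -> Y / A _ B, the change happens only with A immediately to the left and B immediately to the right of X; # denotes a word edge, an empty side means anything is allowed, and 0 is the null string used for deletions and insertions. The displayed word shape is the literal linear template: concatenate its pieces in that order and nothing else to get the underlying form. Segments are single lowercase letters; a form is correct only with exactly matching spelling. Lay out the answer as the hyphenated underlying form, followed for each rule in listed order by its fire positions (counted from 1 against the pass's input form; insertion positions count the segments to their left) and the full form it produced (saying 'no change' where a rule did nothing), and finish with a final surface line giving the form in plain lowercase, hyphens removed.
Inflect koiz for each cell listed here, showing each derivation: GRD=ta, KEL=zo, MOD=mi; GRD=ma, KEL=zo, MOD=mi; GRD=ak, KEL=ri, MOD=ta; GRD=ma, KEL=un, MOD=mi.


cell GRD=ta, KEL=zo, MOD=mi:
underlying: ga-koiz-p-du
1. f -> v, k -> g, p -> b / _ Z: fires at position(s) 7: gakoizbdu
2. 0 -> a / C _ C: inserts after position(s) 6, 7: gakoizabadu
surface: gakoizabadu

cell GRD=ma, KEL=zo, MOD=mi:
underlying: ga-koiz-p-i
1. f -> v, k -> g, p -> b / _ Z: no change
2. 0 -> a / C _ C: inserts after position(s) 6: gakoizapi
surface: gakoizapi

cell GRD=ak, KEL=ri, MOD=ta:
underlying: ln-koiz-s-ok
1. f -> v, k -> g, p -> b / _ Z: no change
2. 0 -> a / C _ C: inserts after position(s) 1, 2, 6: lanakoizasok
surface: lanakoizasok

cell GRD=ma, KEL=un, MOD=mi:
underlying: ga-koiz-pa-i
1. f -> v, k -> g, p -> b / _ Z: no change
2. 0 -> a / C _ C: inserts after position(s) 6: gakoizapai
surface: gakoizapai


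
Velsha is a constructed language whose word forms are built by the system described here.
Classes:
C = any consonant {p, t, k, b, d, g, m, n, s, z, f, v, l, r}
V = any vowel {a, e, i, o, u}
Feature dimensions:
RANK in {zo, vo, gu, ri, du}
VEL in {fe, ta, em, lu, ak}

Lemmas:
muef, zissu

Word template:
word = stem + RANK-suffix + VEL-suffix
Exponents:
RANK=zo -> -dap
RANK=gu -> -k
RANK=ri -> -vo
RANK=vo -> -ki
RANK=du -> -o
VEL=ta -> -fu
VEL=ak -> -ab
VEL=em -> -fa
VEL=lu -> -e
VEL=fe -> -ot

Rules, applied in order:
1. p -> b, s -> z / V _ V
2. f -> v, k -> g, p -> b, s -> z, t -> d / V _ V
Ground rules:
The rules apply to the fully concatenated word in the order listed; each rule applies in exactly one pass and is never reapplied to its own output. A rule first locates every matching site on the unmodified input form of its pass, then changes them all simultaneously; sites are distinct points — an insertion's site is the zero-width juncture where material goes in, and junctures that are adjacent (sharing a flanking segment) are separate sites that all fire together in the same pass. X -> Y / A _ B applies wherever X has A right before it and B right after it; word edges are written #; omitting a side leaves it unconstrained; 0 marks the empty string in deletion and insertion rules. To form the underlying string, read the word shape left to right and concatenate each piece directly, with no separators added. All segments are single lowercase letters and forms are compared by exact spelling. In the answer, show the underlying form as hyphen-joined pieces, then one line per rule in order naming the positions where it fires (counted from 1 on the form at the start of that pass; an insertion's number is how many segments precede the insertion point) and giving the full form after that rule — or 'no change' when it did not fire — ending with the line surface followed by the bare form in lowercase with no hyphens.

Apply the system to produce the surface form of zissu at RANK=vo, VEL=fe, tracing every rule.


underlying: zissu-ki-ot
1. p -> b, s -> z / V _ V: no change
2. f -> v, k -> g, p -> b, s -> z, t -> d / V _ V: fires at position(s) 6: zissugiot
surface: zissugiot


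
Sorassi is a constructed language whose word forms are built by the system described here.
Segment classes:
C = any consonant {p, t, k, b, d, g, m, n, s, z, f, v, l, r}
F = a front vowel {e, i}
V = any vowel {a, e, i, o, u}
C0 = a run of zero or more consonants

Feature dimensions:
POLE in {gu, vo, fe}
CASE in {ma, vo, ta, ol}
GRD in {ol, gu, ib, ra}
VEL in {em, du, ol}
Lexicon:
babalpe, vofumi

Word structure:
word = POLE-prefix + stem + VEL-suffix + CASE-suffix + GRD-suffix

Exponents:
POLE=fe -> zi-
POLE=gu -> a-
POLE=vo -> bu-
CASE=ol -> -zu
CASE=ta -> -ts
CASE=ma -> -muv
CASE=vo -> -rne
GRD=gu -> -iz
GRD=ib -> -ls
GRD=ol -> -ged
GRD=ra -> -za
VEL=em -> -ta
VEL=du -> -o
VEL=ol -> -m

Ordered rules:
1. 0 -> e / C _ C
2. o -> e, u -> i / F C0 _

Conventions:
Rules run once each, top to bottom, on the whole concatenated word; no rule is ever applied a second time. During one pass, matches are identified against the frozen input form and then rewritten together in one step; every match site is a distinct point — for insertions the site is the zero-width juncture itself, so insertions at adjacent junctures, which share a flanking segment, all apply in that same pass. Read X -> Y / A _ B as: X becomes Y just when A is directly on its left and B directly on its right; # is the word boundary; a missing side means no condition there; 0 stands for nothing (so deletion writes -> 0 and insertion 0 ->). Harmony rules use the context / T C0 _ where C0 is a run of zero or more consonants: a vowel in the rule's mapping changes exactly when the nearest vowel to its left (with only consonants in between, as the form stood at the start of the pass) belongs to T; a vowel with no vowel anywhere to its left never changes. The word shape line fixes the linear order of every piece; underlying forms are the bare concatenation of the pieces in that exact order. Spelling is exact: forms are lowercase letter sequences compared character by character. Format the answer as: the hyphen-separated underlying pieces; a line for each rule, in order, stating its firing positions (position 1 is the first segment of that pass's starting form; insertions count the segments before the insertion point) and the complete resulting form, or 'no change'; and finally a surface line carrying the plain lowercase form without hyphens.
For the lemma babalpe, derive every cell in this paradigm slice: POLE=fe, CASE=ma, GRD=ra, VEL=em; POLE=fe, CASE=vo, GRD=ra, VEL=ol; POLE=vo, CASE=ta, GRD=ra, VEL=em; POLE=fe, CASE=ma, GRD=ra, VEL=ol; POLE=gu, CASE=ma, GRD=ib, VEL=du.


cell POLE=fe, CASE=ma, GRD=ra, VEL=em:
underlying: zi-babalpe-ta-muv-za
1. 0 -> e / C _ C: inserts after position(s) 7, 14: zibabalepetamuveza
2. o -> e, u -> i / F C0 _: no change
surface: zibabalepetamuveza

cell POLE=fe, CASE=vo, GRD=ra, VEL=ol:
underlying: zi-babalpe-m-rne-za
1. 0 -> e / C _ C: inserts after position(s) 7, 10, 11: zibabalepemereneza
2. o -> e, u -> i / F C0 _: no change
surface: zibabalepemereneza

cell POLE=vo, CASE=ta, GRD=ra, VEL=em:
underlying: bu-babalpe-ta-ts-za
1. 0 -> e / C _ C: inserts after position(s) 7, 12, 13: bubabalepetateseza
2. o -> e, u -> i / F C0 _: no change
surface: bubabalepetateseza

cell POLE=fe, CASE=ma, GRD=ra, VEL=ol:
underlying: zi-babalpe-m-muv-za
1. 0 -> e / C _ C: inserts after position(s) 7, 10, 13: zibabalepememuveza
2. o -> e, u -> i / F C0 _: fires at position(s) 14: zibabalepememiveza
surface: zibabalepememiveza

cell POLE=gu, CASE=ma, GRD=ib, VEL=du:
underlying: a-babalpe-o-muv-ls
1. 0 -> e / C _ C: inserts after position(s) 6, 12, 13: ababalepeomuveles
2. o -> e, u -> i / F C0 _: fires at position(s) 10: ababalepeemuveles
surface: ababalepeemuveles


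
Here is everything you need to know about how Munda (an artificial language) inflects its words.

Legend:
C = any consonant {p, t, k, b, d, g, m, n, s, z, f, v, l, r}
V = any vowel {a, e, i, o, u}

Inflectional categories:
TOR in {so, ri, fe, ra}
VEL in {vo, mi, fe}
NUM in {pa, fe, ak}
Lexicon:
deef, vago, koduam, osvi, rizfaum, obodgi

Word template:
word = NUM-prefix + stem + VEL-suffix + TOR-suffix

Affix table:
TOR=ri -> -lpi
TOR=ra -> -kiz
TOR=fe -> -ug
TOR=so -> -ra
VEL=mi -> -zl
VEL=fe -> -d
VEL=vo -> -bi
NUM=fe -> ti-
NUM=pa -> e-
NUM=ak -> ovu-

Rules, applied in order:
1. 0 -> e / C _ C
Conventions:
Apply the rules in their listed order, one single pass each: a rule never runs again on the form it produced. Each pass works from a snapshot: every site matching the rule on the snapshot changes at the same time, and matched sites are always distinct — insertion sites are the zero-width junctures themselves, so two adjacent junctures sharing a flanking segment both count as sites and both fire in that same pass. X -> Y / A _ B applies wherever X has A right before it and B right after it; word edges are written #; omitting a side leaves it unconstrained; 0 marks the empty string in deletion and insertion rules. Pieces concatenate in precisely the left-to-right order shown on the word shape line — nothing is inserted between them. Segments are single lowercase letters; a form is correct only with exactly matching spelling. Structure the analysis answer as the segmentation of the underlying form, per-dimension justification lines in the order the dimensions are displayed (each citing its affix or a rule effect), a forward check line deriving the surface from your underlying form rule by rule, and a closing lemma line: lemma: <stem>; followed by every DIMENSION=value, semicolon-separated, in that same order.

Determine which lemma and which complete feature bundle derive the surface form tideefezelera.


underlying: ti-deef-zl-ra
TOR=so - signalled by the affix -ra
VEL=mi - signalled by the affix -zl
NUM=fe - signalled by the affix ti-
check: tideefzlra -> tideefezelera
lemma: deef; TOR=so; VEL=mi; NUM=fe


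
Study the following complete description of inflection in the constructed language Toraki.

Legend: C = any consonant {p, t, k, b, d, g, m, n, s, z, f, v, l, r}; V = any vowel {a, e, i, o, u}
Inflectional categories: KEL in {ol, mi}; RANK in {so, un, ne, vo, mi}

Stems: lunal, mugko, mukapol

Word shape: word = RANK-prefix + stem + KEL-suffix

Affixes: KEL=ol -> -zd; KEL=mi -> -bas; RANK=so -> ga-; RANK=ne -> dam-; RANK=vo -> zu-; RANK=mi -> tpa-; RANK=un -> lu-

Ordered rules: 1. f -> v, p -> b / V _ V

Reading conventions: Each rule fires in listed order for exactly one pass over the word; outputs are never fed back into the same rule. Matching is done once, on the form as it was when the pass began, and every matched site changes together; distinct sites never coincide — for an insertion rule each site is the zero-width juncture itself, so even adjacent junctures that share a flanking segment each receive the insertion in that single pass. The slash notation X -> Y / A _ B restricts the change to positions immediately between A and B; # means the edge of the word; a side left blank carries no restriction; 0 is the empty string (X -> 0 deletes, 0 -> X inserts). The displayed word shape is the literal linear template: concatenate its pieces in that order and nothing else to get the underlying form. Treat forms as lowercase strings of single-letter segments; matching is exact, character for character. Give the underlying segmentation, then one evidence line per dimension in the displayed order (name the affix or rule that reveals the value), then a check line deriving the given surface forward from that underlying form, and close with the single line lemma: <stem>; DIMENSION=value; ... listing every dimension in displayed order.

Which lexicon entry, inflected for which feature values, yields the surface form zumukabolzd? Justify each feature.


underlying: zu-mukapol-zd
KEL=ol - signalled by the affix -zd
RANK=vo - signalled by the affix zu-
check: zumukapolzd -> zumukabolzd
lemma: mukapol; KEL=ol; RANK=vo


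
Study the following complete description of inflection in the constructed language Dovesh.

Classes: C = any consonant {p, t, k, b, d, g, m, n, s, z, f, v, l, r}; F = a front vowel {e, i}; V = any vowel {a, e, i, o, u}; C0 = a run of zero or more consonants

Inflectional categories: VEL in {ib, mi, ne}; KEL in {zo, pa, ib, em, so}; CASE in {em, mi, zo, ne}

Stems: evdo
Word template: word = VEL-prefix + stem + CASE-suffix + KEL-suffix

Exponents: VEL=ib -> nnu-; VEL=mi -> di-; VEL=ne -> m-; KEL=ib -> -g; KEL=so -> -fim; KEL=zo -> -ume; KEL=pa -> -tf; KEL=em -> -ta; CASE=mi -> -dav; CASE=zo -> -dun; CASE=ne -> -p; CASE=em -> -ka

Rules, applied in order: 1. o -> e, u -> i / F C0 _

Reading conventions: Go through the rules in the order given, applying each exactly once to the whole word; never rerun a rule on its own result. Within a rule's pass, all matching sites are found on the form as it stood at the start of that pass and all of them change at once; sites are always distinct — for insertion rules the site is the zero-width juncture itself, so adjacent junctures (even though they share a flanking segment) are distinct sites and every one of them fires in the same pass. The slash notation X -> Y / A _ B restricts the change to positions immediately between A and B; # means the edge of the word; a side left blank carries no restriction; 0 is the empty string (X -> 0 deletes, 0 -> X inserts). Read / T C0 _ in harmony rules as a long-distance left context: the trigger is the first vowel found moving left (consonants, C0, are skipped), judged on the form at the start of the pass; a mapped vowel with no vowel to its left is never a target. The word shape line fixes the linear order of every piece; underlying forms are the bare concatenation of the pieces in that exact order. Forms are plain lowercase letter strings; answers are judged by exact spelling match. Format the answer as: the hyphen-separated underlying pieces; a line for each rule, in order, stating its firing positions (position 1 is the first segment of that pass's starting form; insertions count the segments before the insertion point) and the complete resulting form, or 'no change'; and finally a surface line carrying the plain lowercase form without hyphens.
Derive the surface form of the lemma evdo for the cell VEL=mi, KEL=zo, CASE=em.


underlying: di-evdo-ka-ume
1. o -> e, u -> i / F C0 _: fires at position(s) 6: dievdekaume
surface: dievdekaume


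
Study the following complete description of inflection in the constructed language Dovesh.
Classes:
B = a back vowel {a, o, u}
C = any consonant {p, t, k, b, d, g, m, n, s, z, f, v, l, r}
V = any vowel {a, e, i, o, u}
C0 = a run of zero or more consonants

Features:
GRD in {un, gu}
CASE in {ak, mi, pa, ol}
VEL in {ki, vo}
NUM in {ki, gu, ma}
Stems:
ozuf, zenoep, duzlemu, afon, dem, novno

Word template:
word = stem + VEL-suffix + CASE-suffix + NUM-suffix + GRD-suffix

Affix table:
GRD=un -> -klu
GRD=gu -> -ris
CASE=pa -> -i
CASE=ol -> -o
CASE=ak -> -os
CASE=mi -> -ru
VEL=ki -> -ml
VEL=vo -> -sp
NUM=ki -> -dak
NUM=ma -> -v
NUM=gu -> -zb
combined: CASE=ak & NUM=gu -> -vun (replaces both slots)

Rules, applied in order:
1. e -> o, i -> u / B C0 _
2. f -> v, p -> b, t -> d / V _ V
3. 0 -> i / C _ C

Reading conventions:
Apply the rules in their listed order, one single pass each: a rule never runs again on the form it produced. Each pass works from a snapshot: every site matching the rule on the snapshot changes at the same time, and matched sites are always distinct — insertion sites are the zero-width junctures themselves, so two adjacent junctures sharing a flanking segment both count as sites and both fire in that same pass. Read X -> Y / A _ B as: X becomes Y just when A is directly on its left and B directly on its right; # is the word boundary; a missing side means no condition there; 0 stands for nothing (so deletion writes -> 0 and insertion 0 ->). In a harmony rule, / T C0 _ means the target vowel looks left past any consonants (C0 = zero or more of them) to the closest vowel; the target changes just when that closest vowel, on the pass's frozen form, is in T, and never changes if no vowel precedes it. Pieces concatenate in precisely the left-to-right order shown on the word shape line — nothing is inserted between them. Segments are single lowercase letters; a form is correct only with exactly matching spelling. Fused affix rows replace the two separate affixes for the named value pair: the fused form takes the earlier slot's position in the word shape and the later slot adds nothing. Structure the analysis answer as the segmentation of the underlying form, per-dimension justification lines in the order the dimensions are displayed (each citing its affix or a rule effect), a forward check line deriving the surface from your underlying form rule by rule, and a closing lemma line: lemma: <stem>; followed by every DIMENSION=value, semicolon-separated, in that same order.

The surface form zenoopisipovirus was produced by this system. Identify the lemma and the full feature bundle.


underlying: zenoep-sp-o-v-ris
GRD=gu - signalled by the affix -ris
CASE=ol - signalled by the affix -o
VEL=vo - signalled by the affix -sp
NUM=ma - signalled by the affix -v
check: zenoepspovris -> zenoopspovrus -> zenoopspovrus -> zenoopisipovirus
lemma: zenoep; GRD=gu; CASE=ol; VEL=vo; NUM=ma


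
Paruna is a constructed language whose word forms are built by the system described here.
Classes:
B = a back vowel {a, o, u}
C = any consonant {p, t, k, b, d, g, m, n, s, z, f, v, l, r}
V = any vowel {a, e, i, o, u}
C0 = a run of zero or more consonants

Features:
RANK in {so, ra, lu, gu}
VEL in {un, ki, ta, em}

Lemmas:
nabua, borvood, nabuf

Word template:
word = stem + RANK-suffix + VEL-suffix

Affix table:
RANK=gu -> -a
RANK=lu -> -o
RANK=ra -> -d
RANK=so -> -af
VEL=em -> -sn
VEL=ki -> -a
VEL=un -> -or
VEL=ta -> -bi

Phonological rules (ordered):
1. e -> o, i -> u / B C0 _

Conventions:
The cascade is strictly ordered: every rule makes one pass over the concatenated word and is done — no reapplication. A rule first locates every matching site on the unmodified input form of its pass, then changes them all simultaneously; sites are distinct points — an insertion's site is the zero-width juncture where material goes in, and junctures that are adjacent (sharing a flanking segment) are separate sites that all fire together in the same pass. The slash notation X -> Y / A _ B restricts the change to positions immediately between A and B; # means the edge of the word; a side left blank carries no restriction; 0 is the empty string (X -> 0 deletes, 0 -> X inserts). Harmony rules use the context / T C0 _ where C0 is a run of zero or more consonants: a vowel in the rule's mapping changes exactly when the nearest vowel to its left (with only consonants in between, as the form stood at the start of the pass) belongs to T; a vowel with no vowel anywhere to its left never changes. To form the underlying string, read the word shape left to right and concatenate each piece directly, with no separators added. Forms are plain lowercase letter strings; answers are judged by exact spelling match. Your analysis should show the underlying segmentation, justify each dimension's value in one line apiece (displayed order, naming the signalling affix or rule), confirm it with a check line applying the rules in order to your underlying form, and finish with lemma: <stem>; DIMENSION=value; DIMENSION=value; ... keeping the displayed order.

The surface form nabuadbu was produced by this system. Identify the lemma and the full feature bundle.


underlying: nabua-d-bi
RANK=ra - signalled by the affix -d
VEL=ta - signalled by the affix -bi
check: nabuadbi -> nabuadbu
lemma: nabua; RANK=ra; VEL=ta


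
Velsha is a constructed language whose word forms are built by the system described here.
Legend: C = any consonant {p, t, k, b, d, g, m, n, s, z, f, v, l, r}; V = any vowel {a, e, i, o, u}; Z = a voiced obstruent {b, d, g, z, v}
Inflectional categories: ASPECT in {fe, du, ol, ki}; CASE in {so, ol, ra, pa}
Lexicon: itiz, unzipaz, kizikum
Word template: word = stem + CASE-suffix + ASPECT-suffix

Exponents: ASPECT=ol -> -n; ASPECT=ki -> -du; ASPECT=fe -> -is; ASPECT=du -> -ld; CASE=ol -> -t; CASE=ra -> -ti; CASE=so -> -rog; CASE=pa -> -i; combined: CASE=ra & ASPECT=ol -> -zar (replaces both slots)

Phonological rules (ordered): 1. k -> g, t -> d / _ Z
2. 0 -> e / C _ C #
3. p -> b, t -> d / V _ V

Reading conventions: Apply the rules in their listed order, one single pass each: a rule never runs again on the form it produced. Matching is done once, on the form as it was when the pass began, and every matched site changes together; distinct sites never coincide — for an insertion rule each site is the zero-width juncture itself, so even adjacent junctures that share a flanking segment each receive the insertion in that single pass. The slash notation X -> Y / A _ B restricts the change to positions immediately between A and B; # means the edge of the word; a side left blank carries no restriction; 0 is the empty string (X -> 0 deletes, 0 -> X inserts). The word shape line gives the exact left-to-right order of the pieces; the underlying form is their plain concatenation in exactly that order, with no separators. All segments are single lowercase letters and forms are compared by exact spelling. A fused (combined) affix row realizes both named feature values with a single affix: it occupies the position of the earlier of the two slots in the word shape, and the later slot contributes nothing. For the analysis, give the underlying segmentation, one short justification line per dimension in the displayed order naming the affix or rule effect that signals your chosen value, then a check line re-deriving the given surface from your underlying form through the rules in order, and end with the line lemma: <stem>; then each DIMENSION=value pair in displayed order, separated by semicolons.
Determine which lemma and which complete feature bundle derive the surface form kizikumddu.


underlying: kizikum-t-du
ASPECT=ki - signalled by the affix -du
CASE=ol - signalled by the affix -t
check: kizikumtdu -> kizikumddu -> kizikumddu -> kizikumddu
lemma: kizikum; ASPECT=ki; CASE=ol
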